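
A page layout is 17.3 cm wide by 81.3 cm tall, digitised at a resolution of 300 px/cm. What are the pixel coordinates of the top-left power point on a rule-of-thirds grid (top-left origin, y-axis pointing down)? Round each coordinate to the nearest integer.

x = 1730 px, y = 8130 px

In pixels the canvas is 17.3 × 300 = 5190 wide and 81.3 × 300 = 24390 tall.
The top-left point is one-third across and one-third down:
x = 1 × 5190/3 ≈ 1730; y = 1 × 24390/3 ≈ 8130.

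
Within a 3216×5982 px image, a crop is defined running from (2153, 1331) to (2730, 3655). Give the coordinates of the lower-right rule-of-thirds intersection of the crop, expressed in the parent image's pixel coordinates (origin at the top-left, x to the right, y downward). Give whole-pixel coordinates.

(2538, 2880)

Crop width = 2730 − 2153 = 577 px; one third is 192.33 px.
Crop height = 3655 − 1331 = 2324 px; one third is 774.67 px.
The lower-right point is two-thirds across and two-thirds down within the crop:
x = 2153 + 2 × 192.33 ≈ 2538; y = 1331 + 2 × 774.67 ≈ 2880.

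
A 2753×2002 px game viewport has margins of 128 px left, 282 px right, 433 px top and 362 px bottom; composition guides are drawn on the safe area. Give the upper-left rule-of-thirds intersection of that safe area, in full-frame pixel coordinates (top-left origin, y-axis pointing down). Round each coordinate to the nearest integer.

x = 909 px, y = 835 px

Content width = 2753 − 128 − 282 = 2343 px; content height = 2002 − 433 − 362 = 1207 px.
Upper-left is one-third across and one-third down within the safe area.
x = 128 + 1 × 2343/3 = 128 + 781.00 ≈ 909
y = 433 + 1 × 1207/3 = 433 + 402.33 ≈ 835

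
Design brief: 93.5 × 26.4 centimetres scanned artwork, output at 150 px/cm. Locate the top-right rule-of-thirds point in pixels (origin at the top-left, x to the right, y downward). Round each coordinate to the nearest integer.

x = 9350 px, y = 1320 px

In pixels the canvas is 93.5 × 150 = 14025 wide and 26.4 × 150 = 3960 tall.
The top-right point is two-thirds across and one-third down:
x = 2 × 14025/3 ≈ 9350; y = 1 × 3960/3 ≈ 1320.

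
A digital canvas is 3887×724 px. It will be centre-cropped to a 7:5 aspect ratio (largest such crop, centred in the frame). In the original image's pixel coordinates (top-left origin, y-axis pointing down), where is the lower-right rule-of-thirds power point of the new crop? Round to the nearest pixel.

3887/724 > 7/5, so the 7:5 crop keeps the full height 724 and trims width to 724 × 7/5 = 1013.60 px.
Left offset = (3887 − 1013.60)/2 = 1436.70 px; top offset = 0.
Lower-right is two-thirds across and two-thirds down within the crop:
x = 1436.70 + 2 × 1013.60/3 ≈ 2112; y = 0.00 + 2 × 724.00/3 ≈ 483.

x = 2112 px, y = 483 px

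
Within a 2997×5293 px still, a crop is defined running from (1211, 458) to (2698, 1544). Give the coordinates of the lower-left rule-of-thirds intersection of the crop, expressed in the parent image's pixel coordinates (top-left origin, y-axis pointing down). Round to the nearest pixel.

Crop width = 2698 − 1211 = 1487 px; one third is 495.67 px.
Crop height = 1544 − 458 = 1086 px; one third is 362.00 px.
The lower-left point is one-third across and two-thirds down within the crop:
x = 1211 + 1 × 495.67 ≈ 1707; y = 458 + 2 × 362.00 ≈ 1182.

(1707, 1182)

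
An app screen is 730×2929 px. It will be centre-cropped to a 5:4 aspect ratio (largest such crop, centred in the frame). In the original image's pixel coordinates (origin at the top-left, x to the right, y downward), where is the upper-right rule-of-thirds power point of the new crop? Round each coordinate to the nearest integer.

x = 487 px, y = 1367 px

730/2929 < 5/4, so the 5:4 crop keeps the full width 730 and trims height to 730 × 4/5 = 584.00 px.
Top offset = (2929 − 584.00)/2 = 1172.50 px; left offset = 0.
Upper-right is two-thirds across and one-third down within the crop:
x = 0.00 + 2 × 730.00/3 ≈ 487; y = 1172.50 + 1 × 584.00/3 ≈ 1367.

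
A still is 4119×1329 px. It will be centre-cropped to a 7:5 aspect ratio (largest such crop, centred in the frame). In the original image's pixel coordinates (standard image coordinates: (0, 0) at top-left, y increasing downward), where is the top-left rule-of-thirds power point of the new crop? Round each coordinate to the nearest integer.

4119/1329 > 7/5, so the 7:5 crop keeps the full height 1329 and trims width to 1329 × 7/5 = 1860.60 px.
Left offset = (4119 − 1860.60)/2 = 1129.20 px; top offset = 0.
Top-left is one-third across and one-third down within the crop:
x = 1129.20 + 1 × 1860.60/3 ≈ 1749; y = 0.00 + 1 × 1329.00/3 ≈ 443.

x = 1749 px, y = 443 px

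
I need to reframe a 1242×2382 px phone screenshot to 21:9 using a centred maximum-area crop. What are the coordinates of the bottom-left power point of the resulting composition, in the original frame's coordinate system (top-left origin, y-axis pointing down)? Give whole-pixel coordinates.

(414, 1280)

1242/2382 < 21/9, so the 21:9 crop keeps the full width 1242 and trims height to 1242 × 9/21 = 532.29 px.
Top offset = (2382 − 532.29)/2 = 924.86 px; left offset = 0.
Bottom-left is one-third across and two-thirds down within the crop:
x = 0.00 + 1 × 1242.00/3 ≈ 414; y = 924.86 + 2 × 532.29/3 ≈ 1280.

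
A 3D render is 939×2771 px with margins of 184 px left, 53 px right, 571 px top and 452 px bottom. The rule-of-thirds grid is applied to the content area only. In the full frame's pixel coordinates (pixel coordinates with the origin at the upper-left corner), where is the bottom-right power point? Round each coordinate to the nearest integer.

Content width = 939 − 184 − 53 = 702 px; content height = 2771 − 571 − 452 = 1748 px.
Bottom-right is two-thirds across and two-thirds down within the content area.
x = 184 + 2 × 702/3 = 184 + 468.00 ≈ 652
y = 571 + 2 × 1748/3 = 571 + 1165.33 ≈ 1736

x = 652 px, y = 1736 px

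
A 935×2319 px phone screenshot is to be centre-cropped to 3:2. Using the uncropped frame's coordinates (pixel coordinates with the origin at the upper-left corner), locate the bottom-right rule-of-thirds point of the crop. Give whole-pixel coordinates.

935/2319 < 3/2, so the 3:2 crop keeps the full width 935 and trims height to 935 × 2/3 = 623.33 px.
Top offset = (2319 − 623.33)/2 = 847.83 px; left offset = 0.
Bottom-right is two-thirds across and two-thirds down within the crop:
x = 0.00 + 2 × 935.00/3 ≈ 623; y = 847.83 + 2 × 623.33/3 ≈ 1263.

(623, 1263)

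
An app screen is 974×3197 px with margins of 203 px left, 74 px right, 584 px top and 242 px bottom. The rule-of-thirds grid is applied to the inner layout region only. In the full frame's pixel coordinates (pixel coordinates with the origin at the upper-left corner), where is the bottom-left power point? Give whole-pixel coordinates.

Content width = 974 − 203 − 74 = 697 px; content height = 3197 − 584 − 242 = 2371 px.
Bottom-left is one-third across and two-thirds down within the inner layout region.
x = 203 + 1 × 697/3 = 203 + 232.33 ≈ 435
y = 584 + 2 × 2371/3 = 584 + 1580.67 ≈ 2165

x = 435 px, y = 2165 px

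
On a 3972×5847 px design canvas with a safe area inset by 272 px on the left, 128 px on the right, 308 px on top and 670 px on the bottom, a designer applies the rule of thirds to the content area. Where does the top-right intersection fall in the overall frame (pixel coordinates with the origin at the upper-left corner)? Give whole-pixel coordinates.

Content width = 3972 − 272 − 128 = 3572 px; content height = 5847 − 308 − 670 = 4869 px.
Top-right is two-thirds across and one-third down within the content area.
x = 272 + 2 × 3572/3 = 272 + 2381.33 ≈ 2653
y = 308 + 1 × 4869/3 = 308 + 1623.00 ≈ 1931

(2653, 1931)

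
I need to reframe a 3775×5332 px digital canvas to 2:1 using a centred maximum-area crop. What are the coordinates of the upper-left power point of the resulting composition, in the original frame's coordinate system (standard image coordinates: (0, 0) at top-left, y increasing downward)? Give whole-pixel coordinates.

3775/5332 < 2/1, so the 2:1 crop keeps the full width 3775 and trims height to 3775 × 1/2 = 1887.50 px.
Top offset = (5332 − 1887.50)/2 = 1722.25 px; left offset = 0.
Upper-left is one-third across and one-third down within the crop:
x = 0.00 + 1 × 3775.00/3 ≈ 1258; y = 1722.25 + 1 × 1887.50/3 ≈ 2351.

x = 1258 px, y = 2351 px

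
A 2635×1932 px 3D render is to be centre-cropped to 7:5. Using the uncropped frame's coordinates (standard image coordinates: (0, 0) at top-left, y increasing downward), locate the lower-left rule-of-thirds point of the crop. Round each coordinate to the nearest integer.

x = 878 px, y = 1280 px

2635/1932 < 7/5, so the 7:5 crop keeps the full width 2635 and trims height to 2635 × 5/7 = 1882.14 px.
Top offset = (1932 − 1882.14)/2 = 24.93 px; left offset = 0.
Lower-left is one-third across and two-thirds down within the crop:
x = 0.00 + 1 × 2635.00/3 ≈ 878; y = 24.93 + 2 × 1882.14/3 ≈ 1280.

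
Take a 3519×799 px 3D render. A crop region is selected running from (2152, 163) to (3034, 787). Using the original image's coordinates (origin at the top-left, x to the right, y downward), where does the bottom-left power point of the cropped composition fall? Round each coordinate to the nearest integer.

x = 2446 px, y = 579 px

Crop width = 3034 − 2152 = 882 px; one third is 294.00 px.
Crop height = 787 − 163 = 624 px; one third is 208.00 px.
The bottom-left point is one-third across and two-thirds down within the crop:
x = 2152 + 1 × 294.00 ≈ 2446; y = 163 + 2 × 208.00 ≈ 579.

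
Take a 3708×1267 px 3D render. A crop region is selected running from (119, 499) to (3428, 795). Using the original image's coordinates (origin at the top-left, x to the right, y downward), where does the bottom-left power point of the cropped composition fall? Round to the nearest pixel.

Crop width = 3428 − 119 = 3309 px; one third is 1103.00 px.
Crop height = 795 − 499 = 296 px; one third is 98.67 px.
The bottom-left point is one-third across and two-thirds down within the crop:
x = 119 + 1 × 1103.00 ≈ 1222; y = 499 + 2 × 98.67 ≈ 696.

(1222, 696)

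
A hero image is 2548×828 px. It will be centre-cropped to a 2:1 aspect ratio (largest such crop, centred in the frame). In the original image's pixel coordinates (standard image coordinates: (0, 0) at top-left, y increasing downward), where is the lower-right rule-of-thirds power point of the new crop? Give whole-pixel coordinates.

2548/828 > 2/1, so the 2:1 crop keeps the full height 828 and trims width to 828 × 2/1 = 1656.00 px.
Left offset = (2548 − 1656.00)/2 = 446.00 px; top offset = 0.
Lower-right is two-thirds across and two-thirds down within the crop:
x = 446.00 + 2 × 1656.00/3 ≈ 1550; y = 0.00 + 2 × 828.00/3 ≈ 552.

x = 1550 px, y = 552 px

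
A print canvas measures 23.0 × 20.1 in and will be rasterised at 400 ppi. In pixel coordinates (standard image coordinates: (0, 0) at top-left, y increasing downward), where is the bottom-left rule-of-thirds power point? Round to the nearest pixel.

In pixels the canvas is 23.0 × 400 = 9200 wide and 20.1 × 400 = 8040 tall.
The bottom-left point is one-third across and two-thirds down:
x = 1 × 9200/3 ≈ 3067; y = 2 × 8040/3 ≈ 5360.

x = 3067 px, y = 5360 px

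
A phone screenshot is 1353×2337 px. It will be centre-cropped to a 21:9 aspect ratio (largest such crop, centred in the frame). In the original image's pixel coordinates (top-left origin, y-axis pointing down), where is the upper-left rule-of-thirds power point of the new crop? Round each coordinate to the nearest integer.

(451, 1072)

1353/2337 < 21/9, so the 21:9 crop keeps the full width 1353 and trims height to 1353 × 9/21 = 579.86 px.
Top offset = (2337 − 579.86)/2 = 878.57 px; left offset = 0.
Upper-left is one-third across and one-third down within the crop:
x = 0.00 + 1 × 1353.00/3 ≈ 451; y = 878.57 + 1 × 579.86/3 ≈ 1072.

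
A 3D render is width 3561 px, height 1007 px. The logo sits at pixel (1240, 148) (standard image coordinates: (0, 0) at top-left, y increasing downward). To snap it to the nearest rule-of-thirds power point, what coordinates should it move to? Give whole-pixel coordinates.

Third lines: x ∈ {1187, 2374}, y ∈ {336, 671}.
1240 is closer to x = 1187; 148 is closer to y = 336.
So the nearest intersection is the upper-left power point.

(1187, 336)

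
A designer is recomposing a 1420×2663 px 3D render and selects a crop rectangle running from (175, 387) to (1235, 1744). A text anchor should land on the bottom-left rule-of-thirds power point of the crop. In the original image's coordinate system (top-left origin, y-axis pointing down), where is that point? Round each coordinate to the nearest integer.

x = 528 px, y = 1292 px

Crop width = 1235 − 175 = 1060 px; one third is 353.33 px.
Crop height = 1744 − 387 = 1357 px; one third is 452.33 px.
The bottom-left point is one-third across and two-thirds down within the crop:
x = 175 + 1 × 353.33 ≈ 528; y = 387 + 2 × 452.33 ≈ 1292.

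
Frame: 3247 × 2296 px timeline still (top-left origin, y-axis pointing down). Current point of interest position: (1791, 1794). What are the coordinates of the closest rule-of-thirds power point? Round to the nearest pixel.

Third lines: x ∈ {1082, 2165}, y ∈ {765, 1531}.
1791 is closer to x = 2165; 1794 is closer to y = 1531.
So the nearest intersection is the lower-right power point.

(2165, 1531)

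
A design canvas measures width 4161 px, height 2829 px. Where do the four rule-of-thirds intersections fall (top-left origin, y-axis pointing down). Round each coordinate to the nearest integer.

(1387, 943), (2774, 943), (1387, 1886), (2774, 1886)

One third of 4161 is 1387; one third of 2829 is 943.
Vertical third lines at x = 1387 and x = 2774; horizontal third lines at y = 943 and y = 1886.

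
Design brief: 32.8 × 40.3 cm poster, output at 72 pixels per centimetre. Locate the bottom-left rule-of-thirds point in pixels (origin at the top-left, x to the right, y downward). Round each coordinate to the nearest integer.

x = 787 px, y = 1934 px

In pixels the canvas is 32.8 × 72 = 2361.6 wide and 40.3 × 72 = 2901.6 tall.
The bottom-left point is one-third across and two-thirds down:
x = 1 × 2361.6/3 ≈ 787; y = 2 × 2901.6/3 ≈ 1934.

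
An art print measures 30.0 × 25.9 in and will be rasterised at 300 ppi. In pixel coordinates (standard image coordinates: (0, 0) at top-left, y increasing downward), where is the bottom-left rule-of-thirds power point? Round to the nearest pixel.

x = 3000 px, y = 5180 px

In pixels the canvas is 30.0 × 300 = 9000 wide and 25.9 × 300 = 7770 tall.
The bottom-left point is one-third across and two-thirds down:
x = 1 × 9000/3 ≈ 3000; y = 2 × 7770/3 ≈ 5180.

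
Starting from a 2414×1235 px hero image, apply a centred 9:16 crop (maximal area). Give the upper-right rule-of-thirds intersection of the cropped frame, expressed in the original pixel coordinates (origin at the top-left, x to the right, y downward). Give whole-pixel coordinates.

2414/1235 > 9/16, so the 9:16 crop keeps the full height 1235 and trims width to 1235 × 9/16 = 694.69 px.
Left offset = (2414 − 694.69)/2 = 859.66 px; top offset = 0.
Upper-right is two-thirds across and one-third down within the crop:
x = 859.66 + 2 × 694.69/3 ≈ 1323; y = 0.00 + 1 × 1235.00/3 ≈ 412.

x = 1323 px, y = 412 px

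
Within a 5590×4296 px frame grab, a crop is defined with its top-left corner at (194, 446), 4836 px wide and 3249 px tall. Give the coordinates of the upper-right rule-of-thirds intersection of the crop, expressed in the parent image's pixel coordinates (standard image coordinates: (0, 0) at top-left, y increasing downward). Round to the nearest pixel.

(3418, 1529)

One third of the crop width 4836 is 1612.00 px.
One third of the crop height 3249 is 1083.00 px.
The upper-right point is two-thirds across and one-third down within the crop:
x = 194 + 2 × 1612.00 ≈ 3418; y = 446 + 1 × 1083.00 ≈ 1529.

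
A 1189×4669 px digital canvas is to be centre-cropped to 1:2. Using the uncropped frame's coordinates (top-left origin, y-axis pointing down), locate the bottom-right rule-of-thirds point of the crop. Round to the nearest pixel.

x = 793 px, y = 2731 px

1189/4669 < 1/2, so the 1:2 crop keeps the full width 1189 and trims height to 1189 × 2/1 = 2378.00 px.
Top offset = (4669 − 2378.00)/2 = 1145.50 px; left offset = 0.
Bottom-right is two-thirds across and two-thirds down within the crop:
x = 0.00 + 2 × 1189.00/3 ≈ 793; y = 1145.50 + 2 × 2378.00/3 ≈ 2731.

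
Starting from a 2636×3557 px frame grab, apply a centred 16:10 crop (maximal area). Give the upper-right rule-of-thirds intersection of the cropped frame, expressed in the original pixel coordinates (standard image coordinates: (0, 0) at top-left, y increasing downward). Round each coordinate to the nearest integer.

(1757, 1504)

2636/3557 < 16/10, so the 16:10 crop keeps the full width 2636 and trims height to 2636 × 10/16 = 1647.50 px.
Top offset = (3557 − 1647.50)/2 = 954.75 px; left offset = 0.
Upper-right is two-thirds across and one-third down within the crop:
x = 0.00 + 2 × 2636.00/3 ≈ 1757; y = 954.75 + 1 × 1647.50/3 ≈ 1504.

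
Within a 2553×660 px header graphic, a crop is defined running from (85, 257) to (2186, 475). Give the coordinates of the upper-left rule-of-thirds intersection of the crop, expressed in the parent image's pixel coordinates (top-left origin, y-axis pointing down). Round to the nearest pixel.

(785, 330)

Crop width = 2186 − 85 = 2101 px; one third is 700.33 px.
Crop height = 475 − 257 = 218 px; one third is 72.67 px.
The upper-left point is one-third across and one-third down within the crop:
x = 85 + 1 × 700.33 ≈ 785; y = 257 + 1 × 72.67 ≈ 330.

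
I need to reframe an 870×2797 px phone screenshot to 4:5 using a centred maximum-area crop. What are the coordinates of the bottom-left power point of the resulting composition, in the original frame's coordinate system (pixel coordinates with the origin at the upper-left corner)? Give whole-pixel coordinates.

(290, 1580)

870/2797 < 4/5, so the 4:5 crop keeps the full width 870 and trims height to 870 × 5/4 = 1087.50 px.
Top offset = (2797 − 1087.50)/2 = 854.75 px; left offset = 0.
Bottom-left is one-third across and two-thirds down within the crop:
x = 0.00 + 1 × 870.00/3 ≈ 290; y = 854.75 + 2 × 1087.50/3 ≈ 1580.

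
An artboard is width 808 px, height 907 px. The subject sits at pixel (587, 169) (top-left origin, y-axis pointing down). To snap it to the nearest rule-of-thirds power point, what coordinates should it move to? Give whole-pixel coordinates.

(539, 302)

Third lines: x ∈ {269, 539}, y ∈ {302, 605}.
587 is closer to x = 539; 169 is closer to y = 302.
So the nearest intersection is the upper-right power point.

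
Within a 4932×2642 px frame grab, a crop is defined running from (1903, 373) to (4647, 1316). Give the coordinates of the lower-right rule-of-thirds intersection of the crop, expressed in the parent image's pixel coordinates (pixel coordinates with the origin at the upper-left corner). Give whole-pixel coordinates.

Crop width = 4647 − 1903 = 2744 px; one third is 914.67 px.
Crop height = 1316 − 373 = 943 px; one third is 314.33 px.
The lower-right point is two-thirds across and two-thirds down within the crop:
x = 1903 + 2 × 914.67 ≈ 3732; y = 373 + 2 × 314.33 ≈ 1002.

x = 3732 px, y = 1002 px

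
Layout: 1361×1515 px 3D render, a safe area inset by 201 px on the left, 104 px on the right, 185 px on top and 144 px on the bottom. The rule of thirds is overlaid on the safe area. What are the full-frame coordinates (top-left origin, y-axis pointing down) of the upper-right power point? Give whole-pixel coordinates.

x = 905 px, y = 580 px

Content width = 1361 − 201 − 104 = 1056 px; content height = 1515 − 185 − 144 = 1186 px.
Upper-right is two-thirds across and one-third down within the safe area.
x = 201 + 2 × 1056/3 = 201 + 704.00 ≈ 905
y = 185 + 1 × 1186/3 = 185 + 395.33 ≈ 580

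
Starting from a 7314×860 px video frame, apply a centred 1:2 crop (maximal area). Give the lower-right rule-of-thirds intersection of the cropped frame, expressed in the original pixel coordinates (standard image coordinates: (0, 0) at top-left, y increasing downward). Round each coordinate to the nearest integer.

7314/860 > 1/2, so the 1:2 crop keeps the full height 860 and trims width to 860 × 1/2 = 430.00 px.
Left offset = (7314 − 430.00)/2 = 3442.00 px; top offset = 0.
Lower-right is two-thirds across and two-thirds down within the crop:
x = 3442.00 + 2 × 430.00/3 ≈ 3729; y = 0.00 + 2 × 860.00/3 ≈ 573.

x = 3729 px, y = 573 px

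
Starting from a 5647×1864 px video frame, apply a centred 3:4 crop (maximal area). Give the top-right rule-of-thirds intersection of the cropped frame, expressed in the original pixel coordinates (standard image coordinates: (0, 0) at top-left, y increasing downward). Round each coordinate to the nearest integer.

5647/1864 > 3/4, so the 3:4 crop keeps the full height 1864 and trims width to 1864 × 3/4 = 1398.00 px.
Left offset = (5647 − 1398.00)/2 = 2124.50 px; top offset = 0.
Top-right is two-thirds across and one-third down within the crop:
x = 2124.50 + 2 × 1398.00/3 ≈ 3057; y = 0.00 + 1 × 1864.00/3 ≈ 621.

x = 3057 px, y = 621 px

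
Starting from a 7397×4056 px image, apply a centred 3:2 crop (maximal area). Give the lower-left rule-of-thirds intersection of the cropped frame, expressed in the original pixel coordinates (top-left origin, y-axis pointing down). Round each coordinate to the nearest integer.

7397/4056 > 3/2, so the 3:2 crop keeps the full height 4056 and trims width to 4056 × 3/2 = 6084.00 px.
Left offset = (7397 − 6084.00)/2 = 656.50 px; top offset = 0.
Lower-left is one-third across and two-thirds down within the crop:
x = 656.50 + 1 × 6084.00/3 ≈ 2685; y = 0.00 + 2 × 4056.00/3 ≈ 2704.

x = 2685 px, y = 2704 px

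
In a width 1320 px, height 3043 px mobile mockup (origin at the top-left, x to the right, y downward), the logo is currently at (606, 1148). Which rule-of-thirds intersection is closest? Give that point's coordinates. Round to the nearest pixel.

Third lines: x ∈ {440, 880}, y ∈ {1014, 2029}.
606 is closer to x = 440; 1148 is closer to y = 1014.
So the nearest intersection is the upper-left power point.

x = 440 px, y = 1014 px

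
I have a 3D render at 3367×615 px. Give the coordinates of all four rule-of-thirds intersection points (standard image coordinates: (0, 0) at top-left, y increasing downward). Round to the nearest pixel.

(1122, 205), (2245, 205), (1122, 410), (2245, 410)

One third of 3367 is 1122.33; one third of 615 is 205.
Vertical third lines at x = 1122 and x = 2245; horizontal third lines at y = 205 and y = 410.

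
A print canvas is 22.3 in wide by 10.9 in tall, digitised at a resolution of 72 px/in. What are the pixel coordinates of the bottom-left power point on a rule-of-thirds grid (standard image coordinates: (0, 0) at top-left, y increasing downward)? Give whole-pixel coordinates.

In pixels the canvas is 22.3 × 72 = 1605.6 wide and 10.9 × 72 = 784.8 tall.
The bottom-left point is one-third across and two-thirds down:
x = 1 × 1605.6/3 ≈ 535; y = 2 × 784.8/3 ≈ 523.

x = 535 px, y = 523 px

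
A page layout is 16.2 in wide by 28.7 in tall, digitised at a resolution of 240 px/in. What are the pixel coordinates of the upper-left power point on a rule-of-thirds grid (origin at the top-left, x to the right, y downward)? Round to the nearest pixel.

In pixels the canvas is 16.2 × 240 = 3888 wide and 28.7 × 240 = 6888 tall.
The upper-left point is one-third across and one-third down:
x = 1 × 3888/3 ≈ 1296; y = 1 × 6888/3 ≈ 2296.

x = 1296 px, y = 2296 px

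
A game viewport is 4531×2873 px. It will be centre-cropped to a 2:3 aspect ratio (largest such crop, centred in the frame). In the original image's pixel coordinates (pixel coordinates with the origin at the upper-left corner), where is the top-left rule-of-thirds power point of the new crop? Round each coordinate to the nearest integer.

4531/2873 > 2/3, so the 2:3 crop keeps the full height 2873 and trims width to 2873 × 2/3 = 1915.33 px.
Left offset = (4531 − 1915.33)/2 = 1307.83 px; top offset = 0.
Top-left is one-third across and one-third down within the crop:
x = 1307.83 + 1 × 1915.33/3 ≈ 1946; y = 0.00 + 1 × 2873.00/3 ≈ 958.

x = 1946 px, y = 958 px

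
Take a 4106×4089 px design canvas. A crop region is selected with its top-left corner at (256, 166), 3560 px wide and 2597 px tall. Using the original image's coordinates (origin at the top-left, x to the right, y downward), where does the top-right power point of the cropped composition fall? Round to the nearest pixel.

(2629, 1032)

One third of the crop width 3560 is 1186.67 px.
One third of the crop height 2597 is 865.67 px.
The top-right point is two-thirds across and one-third down within the crop:
x = 256 + 2 × 1186.67 ≈ 2629; y = 166 + 1 × 865.67 ≈ 1032.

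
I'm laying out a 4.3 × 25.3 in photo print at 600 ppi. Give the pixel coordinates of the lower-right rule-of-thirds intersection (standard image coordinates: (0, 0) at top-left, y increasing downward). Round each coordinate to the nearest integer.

In pixels the canvas is 4.3 × 600 = 2580 wide and 25.3 × 600 = 15180 tall.
The lower-right point is two-thirds across and two-thirds down:
x = 2 × 2580/3 ≈ 1720; y = 2 × 15180/3 ≈ 10120.

x = 1720 px, y = 10120 px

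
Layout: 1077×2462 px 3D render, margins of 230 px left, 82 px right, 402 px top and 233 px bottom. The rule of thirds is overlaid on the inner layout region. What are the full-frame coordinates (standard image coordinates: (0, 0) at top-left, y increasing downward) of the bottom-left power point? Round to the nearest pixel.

x = 485 px, y = 1620 px

Content width = 1077 − 230 − 82 = 765 px; content height = 2462 − 402 − 233 = 1827 px.
Bottom-left is one-third across and two-thirds down within the inner layout region.
x = 230 + 1 × 765/3 = 230 + 255.00 ≈ 485
y = 402 + 2 × 1827/3 = 402 + 1218.00 ≈ 1620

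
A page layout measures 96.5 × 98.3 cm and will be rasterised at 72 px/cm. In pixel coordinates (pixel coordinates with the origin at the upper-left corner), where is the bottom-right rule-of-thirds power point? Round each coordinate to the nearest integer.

x = 4632 px, y = 4718 px

In pixels the canvas is 96.5 × 72 = 6948 wide and 98.3 × 72 = 7077.6 tall.
The bottom-right point is two-thirds across and two-thirds down:
x = 2 × 6948/3 ≈ 4632; y = 2 × 7077.6/3 ≈ 4718.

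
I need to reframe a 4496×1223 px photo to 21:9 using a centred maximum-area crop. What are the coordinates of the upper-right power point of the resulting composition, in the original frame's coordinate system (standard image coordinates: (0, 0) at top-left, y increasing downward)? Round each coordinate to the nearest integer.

x = 2724 px, y = 408 px

4496/1223 > 21/9, so the 21:9 crop keeps the full height 1223 and trims width to 1223 × 21/9 = 2853.67 px.
Left offset = (4496 − 2853.67)/2 = 821.17 px; top offset = 0.
Upper-right is two-thirds across and one-third down within the crop:
x = 821.17 + 2 × 2853.67/3 ≈ 2724; y = 0.00 + 1 × 1223.00/3 ≈ 408.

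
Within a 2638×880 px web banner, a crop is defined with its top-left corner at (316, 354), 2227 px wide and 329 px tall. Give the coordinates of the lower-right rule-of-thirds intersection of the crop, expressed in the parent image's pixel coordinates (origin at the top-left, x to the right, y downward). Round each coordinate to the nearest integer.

(1801, 573)

One third of the crop width 2227 is 742.33 px.
One third of the crop height 329 is 109.67 px.
The lower-right point is two-thirds across and two-thirds down within the crop:
x = 316 + 2 × 742.33 ≈ 1801; y = 354 + 2 × 109.67 ≈ 573.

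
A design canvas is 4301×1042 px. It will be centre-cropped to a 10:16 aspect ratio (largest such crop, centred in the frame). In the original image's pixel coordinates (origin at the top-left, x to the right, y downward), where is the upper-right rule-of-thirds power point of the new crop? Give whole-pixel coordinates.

x = 2259 px, y = 347 px

4301/1042 > 10/16, so the 10:16 crop keeps the full height 1042 and trims width to 1042 × 10/16 = 651.25 px.
Left offset = (4301 − 651.25)/2 = 1824.88 px; top offset = 0.
Upper-right is two-thirds across and one-third down within the crop:
x = 1824.88 + 2 × 651.25/3 ≈ 2259; y = 0.00 + 1 × 1042.00/3 ≈ 347.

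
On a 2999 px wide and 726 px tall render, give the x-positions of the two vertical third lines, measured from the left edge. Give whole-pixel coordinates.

x = 1000 px and x = 1999 px

2999 / 3 = 999.67, so the vertical lines sit at one and two thirds of 2999.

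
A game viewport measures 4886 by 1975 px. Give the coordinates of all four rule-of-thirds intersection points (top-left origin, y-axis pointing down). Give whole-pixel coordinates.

(1629, 658), (3257, 658), (1629, 1317), (3257, 1317)

One third of 4886 is 1628.67; one third of 1975 is 658.33.
Vertical third lines at x = 1629 and x = 3257; horizontal third lines at y = 658 and y = 1317.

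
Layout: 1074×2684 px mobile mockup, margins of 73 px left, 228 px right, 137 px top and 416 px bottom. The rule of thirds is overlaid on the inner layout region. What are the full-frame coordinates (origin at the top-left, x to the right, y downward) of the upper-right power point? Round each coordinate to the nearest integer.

Content width = 1074 − 73 − 228 = 773 px; content height = 2684 − 137 − 416 = 2131 px.
Upper-right is two-thirds across and one-third down within the inner layout region.
x = 73 + 2 × 773/3 = 73 + 515.33 ≈ 588
y = 137 + 1 × 2131/3 = 137 + 710.33 ≈ 847

(588, 847)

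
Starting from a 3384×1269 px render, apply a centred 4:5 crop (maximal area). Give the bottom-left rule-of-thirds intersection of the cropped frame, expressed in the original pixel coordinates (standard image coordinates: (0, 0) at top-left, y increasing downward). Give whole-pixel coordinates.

3384/1269 > 4/5, so the 4:5 crop keeps the full height 1269 and trims width to 1269 × 4/5 = 1015.20 px.
Left offset = (3384 − 1015.20)/2 = 1184.40 px; top offset = 0.
Bottom-left is one-third across and two-thirds down within the crop:
x = 1184.40 + 1 × 1015.20/3 ≈ 1523; y = 0.00 + 2 × 1269.00/3 ≈ 846.

x = 1523 px, y = 846 px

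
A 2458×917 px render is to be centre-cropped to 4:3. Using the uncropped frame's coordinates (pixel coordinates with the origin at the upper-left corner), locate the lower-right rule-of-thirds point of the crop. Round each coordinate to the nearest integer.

2458/917 > 4/3, so the 4:3 crop keeps the full height 917 and trims width to 917 × 4/3 = 1222.67 px.
Left offset = (2458 − 1222.67)/2 = 617.67 px; top offset = 0.
Lower-right is two-thirds across and two-thirds down within the crop:
x = 617.67 + 2 × 1222.67/3 ≈ 1433; y = 0.00 + 2 × 917.00/3 ≈ 611.

x = 1433 px, y = 611 px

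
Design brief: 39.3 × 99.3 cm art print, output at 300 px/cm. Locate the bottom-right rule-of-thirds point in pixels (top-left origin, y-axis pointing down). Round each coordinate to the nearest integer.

In pixels the canvas is 39.3 × 300 = 11790 wide and 99.3 × 300 = 29790 tall.
The bottom-right point is two-thirds across and two-thirds down:
x = 2 × 11790/3 ≈ 7860; y = 2 × 29790/3 ≈ 19860.

(7860, 19860)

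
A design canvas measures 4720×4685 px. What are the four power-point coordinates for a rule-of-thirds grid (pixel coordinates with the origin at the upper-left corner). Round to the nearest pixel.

One third of 4720 is 1573.33; one third of 4685 is 1561.67.
Vertical third lines at x = 1573 and x = 3147; horizontal third lines at y = 1562 and y = 3123.

(1573, 1562), (3147, 1562), (1573, 3123), (3147, 3123)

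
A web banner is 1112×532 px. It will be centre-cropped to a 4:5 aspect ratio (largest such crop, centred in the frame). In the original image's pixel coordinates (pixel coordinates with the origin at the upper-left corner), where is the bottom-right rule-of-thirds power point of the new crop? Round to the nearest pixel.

(627, 355)

1112/532 > 4/5, so the 4:5 crop keeps the full height 532 and trims width to 532 × 4/5 = 425.60 px.
Left offset = (1112 − 425.60)/2 = 343.20 px; top offset = 0.
Bottom-right is two-thirds across and two-thirds down within the crop:
x = 343.20 + 2 × 425.60/3 ≈ 627; y = 0.00 + 2 × 532.00/3 ≈ 355.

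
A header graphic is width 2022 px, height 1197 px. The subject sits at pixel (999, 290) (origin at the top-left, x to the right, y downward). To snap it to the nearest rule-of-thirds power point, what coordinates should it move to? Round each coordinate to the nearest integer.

Third lines: x ∈ {674, 1348}, y ∈ {399, 798}.
999 is closer to x = 674; 290 is closer to y = 399.
So the nearest intersection is the upper-left power point.

x = 674 px, y = 399 px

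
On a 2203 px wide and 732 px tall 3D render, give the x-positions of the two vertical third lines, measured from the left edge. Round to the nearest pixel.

2203 / 3 = 734.33, so the vertical lines sit at one and two thirds of 2203.

x = 734 px and x = 1469 px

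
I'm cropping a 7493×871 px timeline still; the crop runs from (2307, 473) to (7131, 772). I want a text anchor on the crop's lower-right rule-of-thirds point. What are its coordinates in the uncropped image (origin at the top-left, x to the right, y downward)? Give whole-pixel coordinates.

x = 5523 px, y = 672 px

Crop width = 7131 − 2307 = 4824 px; one third is 1608.00 px.
Crop height = 772 − 473 = 299 px; one third is 99.67 px.
The lower-right point is two-thirds across and two-thirds down within the crop:
x = 2307 + 2 × 1608.00 ≈ 5523; y = 473 + 2 × 99.67 ≈ 672.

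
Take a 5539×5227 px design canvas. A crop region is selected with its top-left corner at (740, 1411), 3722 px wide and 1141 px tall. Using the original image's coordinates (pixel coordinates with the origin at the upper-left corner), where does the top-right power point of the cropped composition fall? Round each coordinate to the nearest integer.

(3221, 1791)

One third of the crop width 3722 is 1240.67 px.
One third of the crop height 1141 is 380.33 px.
The top-right point is two-thirds across and one-third down within the crop:
x = 740 + 2 × 1240.67 ≈ 3221; y = 1411 + 1 × 380.33 ≈ 1791.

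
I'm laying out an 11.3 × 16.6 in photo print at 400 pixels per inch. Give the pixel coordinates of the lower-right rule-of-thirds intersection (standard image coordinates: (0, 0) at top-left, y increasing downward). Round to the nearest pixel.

(3013, 4427)

In pixels the canvas is 11.3 × 400 = 4520 wide and 16.6 × 400 = 6640 tall.
The lower-right point is two-thirds across and two-thirds down:
x = 2 × 4520/3 ≈ 3013; y = 2 × 6640/3 ≈ 4427.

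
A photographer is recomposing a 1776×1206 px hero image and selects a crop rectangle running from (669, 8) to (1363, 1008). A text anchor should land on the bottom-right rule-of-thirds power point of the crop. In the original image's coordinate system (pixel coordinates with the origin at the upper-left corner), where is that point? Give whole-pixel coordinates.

Crop width = 1363 − 669 = 694 px; one third is 231.33 px.
Crop height = 1008 − 8 = 1000 px; one third is 333.33 px.
The bottom-right point is two-thirds across and two-thirds down within the crop:
x = 669 + 2 × 231.33 ≈ 1132; y = 8 + 2 × 333.33 ≈ 675.

(1132, 675)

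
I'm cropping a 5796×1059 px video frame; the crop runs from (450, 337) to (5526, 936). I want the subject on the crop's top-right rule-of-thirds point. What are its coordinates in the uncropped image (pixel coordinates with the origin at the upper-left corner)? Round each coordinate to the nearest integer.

Crop width = 5526 − 450 = 5076 px; one third is 1692.00 px.
Crop height = 936 − 337 = 599 px; one third is 199.67 px.
The top-right point is two-thirds across and one-third down within the crop:
x = 450 + 2 × 1692.00 ≈ 3834; y = 337 + 1 × 199.67 ≈ 537.

(3834, 537)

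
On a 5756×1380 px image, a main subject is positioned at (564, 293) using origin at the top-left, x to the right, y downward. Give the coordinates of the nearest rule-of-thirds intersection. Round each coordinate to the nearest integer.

Third lines: x ∈ {1919, 3837}, y ∈ {460, 920}.
564 is closer to x = 1919; 293 is closer to y = 460.
So the nearest intersection is the upper-left power point.

(1919, 460)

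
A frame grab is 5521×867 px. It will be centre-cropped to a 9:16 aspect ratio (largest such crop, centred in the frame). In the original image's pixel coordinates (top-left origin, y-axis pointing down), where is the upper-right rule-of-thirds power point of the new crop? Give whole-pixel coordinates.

5521/867 > 9/16, so the 9:16 crop keeps the full height 867 and trims width to 867 × 9/16 = 487.69 px.
Left offset = (5521 − 487.69)/2 = 2516.66 px; top offset = 0.
Upper-right is two-thirds across and one-third down within the crop:
x = 2516.66 + 2 × 487.69/3 ≈ 2842; y = 0.00 + 1 × 867.00/3 ≈ 289.

(2842, 289)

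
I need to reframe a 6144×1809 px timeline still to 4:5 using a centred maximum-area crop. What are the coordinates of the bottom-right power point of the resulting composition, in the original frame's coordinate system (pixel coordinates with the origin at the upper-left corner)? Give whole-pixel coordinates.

x = 3313 px, y = 1206 px

6144/1809 > 4/5, so the 4:5 crop keeps the full height 1809 and trims width to 1809 × 4/5 = 1447.20 px.
Left offset = (6144 − 1447.20)/2 = 2348.40 px; top offset = 0.
Bottom-right is two-thirds across and two-thirds down within the crop:
x = 2348.40 + 2 × 1447.20/3 ≈ 3313; y = 0.00 + 2 × 1809.00/3 ≈ 1206.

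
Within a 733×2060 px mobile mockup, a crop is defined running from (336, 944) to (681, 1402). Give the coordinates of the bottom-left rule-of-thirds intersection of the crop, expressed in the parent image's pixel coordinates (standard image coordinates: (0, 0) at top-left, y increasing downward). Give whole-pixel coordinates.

Crop width = 681 − 336 = 345 px; one third is 115.00 px.
Crop height = 1402 − 944 = 458 px; one third is 152.67 px.
The bottom-left point is one-third across and two-thirds down within the crop:
x = 336 + 1 × 115.00 ≈ 451; y = 944 + 2 × 152.67 ≈ 1249.

x = 451 px, y = 1249 px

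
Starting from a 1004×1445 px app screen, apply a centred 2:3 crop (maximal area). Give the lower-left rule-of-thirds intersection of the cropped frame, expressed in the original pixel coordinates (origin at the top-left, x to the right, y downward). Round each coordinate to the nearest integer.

x = 341 px, y = 963 px

1004/1445 > 2/3, so the 2:3 crop keeps the full height 1445 and trims width to 1445 × 2/3 = 963.33 px.
Left offset = (1004 − 963.33)/2 = 20.33 px; top offset = 0.
Lower-left is one-third across and two-thirds down within the crop:
x = 20.33 + 1 × 963.33/3 ≈ 341; y = 0.00 + 2 × 1445.00/3 ≈ 963.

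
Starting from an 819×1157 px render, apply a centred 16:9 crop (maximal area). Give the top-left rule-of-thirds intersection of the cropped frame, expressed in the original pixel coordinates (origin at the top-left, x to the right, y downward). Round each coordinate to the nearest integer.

819/1157 < 16/9, so the 16:9 crop keeps the full width 819 and trims height to 819 × 9/16 = 460.69 px.
Top offset = (1157 − 460.69)/2 = 348.16 px; left offset = 0.
Top-left is one-third across and one-third down within the crop:
x = 0.00 + 1 × 819.00/3 ≈ 273; y = 348.16 + 1 × 460.69/3 ≈ 502.

x = 273 px, y = 502 px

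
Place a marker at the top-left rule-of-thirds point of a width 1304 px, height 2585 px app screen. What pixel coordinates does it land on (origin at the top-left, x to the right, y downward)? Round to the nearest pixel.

The top-left point sits one-third of the way across and one-third of the way down.
x = 1 × 1304/3 ≈ 435; y = 1 × 2585/3 ≈ 862.

x = 435 px, y = 862 px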